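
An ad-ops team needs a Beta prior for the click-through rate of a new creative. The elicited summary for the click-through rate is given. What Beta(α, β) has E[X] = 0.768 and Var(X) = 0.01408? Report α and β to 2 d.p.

By moment matching, α+β = μ(1−μ)/σ² − 1 = (0.768·0.232)/0.01408 − 1 = 12.6545 − 1 = 11.6545.
Since α/(α+β) = μ, α = 0.768·11.6545 = 8.95 and β = 0.232·11.6545 = 2.70.

α = 8.95, β = 2.70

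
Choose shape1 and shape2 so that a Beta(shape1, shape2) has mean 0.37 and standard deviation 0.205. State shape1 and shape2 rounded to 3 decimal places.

σ² = 0.205² = 0.042025.
With s = shape1+shape2, Var = μ(1−μ)/(s+1), so s+1 = (0.37×0.63)/0.042025 = 5.5467 and s = 4.5467.
shape1 = μs = 1.682, shape2 = (1−μ)s = 2.864.

shape1 = 1.682, shape2 = 2.864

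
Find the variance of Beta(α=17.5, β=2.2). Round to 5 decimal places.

0.00479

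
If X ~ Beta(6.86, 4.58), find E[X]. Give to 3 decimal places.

0.600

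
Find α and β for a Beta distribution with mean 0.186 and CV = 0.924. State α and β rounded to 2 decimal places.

α = 0.77, β = 3.36

σ = CV·μ = 0.924×0.186 = 0.17186, so σ² = 0.029537.
s+1 = μ(1−μ)/σ² = 0.151404/0.029537 = 5.1259, so s = α+β = 4.1259.
α = μs = 0.77, β = (1−μ)s = 3.36.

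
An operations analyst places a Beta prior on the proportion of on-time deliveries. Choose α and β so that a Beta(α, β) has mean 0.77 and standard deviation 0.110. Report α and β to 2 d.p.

Variance = 0.110² = 0.012100. The moment-matching identity α+β = μ(1−μ)/Var − 1 gives
α+β = 0.1771/0.012100 − 1 = 13.6364, so α = μ·13.6364 = 10.50 and β = (1−μ)·13.6364 = 3.14.

α = 10.50, β = 3.14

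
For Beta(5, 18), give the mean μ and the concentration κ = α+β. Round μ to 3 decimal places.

μ = 0.217, κ = 23

κ = α+β = 5+18 = 23; μ = α/κ = 5/23 = 0.217.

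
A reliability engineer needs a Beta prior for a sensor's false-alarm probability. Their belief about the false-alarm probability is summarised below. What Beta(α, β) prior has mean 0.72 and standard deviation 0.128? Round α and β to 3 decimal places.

Variance = 0.128² = 0.016384. The moment-matching identity α+β = μ(1−μ)/Var − 1 gives
α+β = 0.2016/0.016384 − 1 = 11.3047, so α = μ·11.3047 = 8.139 and β = (1−μ)·11.3047 = 3.165.

α = 8.139, β = 3.165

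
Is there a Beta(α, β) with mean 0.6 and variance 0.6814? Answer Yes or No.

No

For any Beta, Var(X) < E[X]·(1−E[X]).
Here μ(1−μ) = 0.6×0.4 = 0.24, and 0.6814 ≥ 0.24.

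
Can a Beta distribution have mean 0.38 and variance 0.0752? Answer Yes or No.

Yes

The Beta variance bound is σ² < μ(1−μ).
Here μ(1−μ) = 0.38×0.62 = 0.2356, and 0.0752 < 0.2356.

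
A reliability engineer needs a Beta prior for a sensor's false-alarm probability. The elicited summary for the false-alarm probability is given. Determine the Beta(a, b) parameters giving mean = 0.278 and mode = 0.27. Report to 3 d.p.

a = 15.985, b = 41.515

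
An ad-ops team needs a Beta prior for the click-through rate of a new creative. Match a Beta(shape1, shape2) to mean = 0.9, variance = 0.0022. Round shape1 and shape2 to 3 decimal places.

shape1 = 35.918, shape2 = 3.991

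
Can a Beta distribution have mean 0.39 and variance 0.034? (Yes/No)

Yes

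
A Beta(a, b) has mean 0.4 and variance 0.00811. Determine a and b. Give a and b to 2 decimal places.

a = 11.44, b = 17.16

Write ν = a+b; then a = μν and Var = μ(1−μ)/(ν+1).
ν = μ(1−μ)/Var − 1 = 0.24/0.00811 − 1 = 28.5931.
a = 0.4·28.5931 = 11.44, b = 0.6·28.5931 = 17.16.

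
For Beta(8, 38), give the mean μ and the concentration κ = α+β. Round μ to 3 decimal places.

κ = α+β = 8+38 = 46; μ = α/κ = 8/46 = 0.174.

μ = 0.174, κ = 46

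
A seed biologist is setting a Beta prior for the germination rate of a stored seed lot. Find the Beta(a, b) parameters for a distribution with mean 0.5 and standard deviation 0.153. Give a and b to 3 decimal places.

a = 4.840, b = 4.840

Variance = 0.153² = 0.023409. The moment-matching identity a+b = μ(1−μ)/Var − 1 gives
a+b = 0.25/0.023409 − 1 = 9.6797, so a = μ·9.6797 = 4.840 and b = (1−μ)·9.6797 = 4.840.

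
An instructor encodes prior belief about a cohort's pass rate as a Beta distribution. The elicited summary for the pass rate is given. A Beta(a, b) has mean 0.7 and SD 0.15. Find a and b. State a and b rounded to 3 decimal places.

a = 5.833, b = 2.500

σ² = 0.15² = 0.0225.
With s = a+b, Var = μ(1−μ)/(s+1), so s+1 = (0.7×0.3)/0.0225 = 9.3333 and s = 8.3333.
a = μs = 5.833, b = (1−μ)s = 2.500.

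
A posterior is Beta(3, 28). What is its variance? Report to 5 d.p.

0.00273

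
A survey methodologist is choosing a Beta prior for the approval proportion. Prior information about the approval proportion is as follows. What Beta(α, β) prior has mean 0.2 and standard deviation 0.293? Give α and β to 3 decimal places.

α = 0.173, β = 0.691

Variance = 0.293² = 0.085849. The moment-matching identity α+β = μ(1−μ)/Var − 1 gives
α+β = 0.16/0.085849 − 1 = 0.8637, so α = μ·0.8637 = 0.173 and β = (1−μ)·0.8637 = 0.691.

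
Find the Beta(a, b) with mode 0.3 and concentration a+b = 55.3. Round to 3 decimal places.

For a,b>1 the mode is (a−1)/(a+b−2), so a = mode·(κ−2)+1 = 0.3×53.3+1 = 16.990.
And b = (1−mode)·(κ−2)+1 = 0.7×53.3+1 = 38.310.

a = 16.990, b = 38.310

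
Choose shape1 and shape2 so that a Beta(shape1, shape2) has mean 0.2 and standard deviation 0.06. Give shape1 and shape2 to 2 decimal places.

shape1 = 8.69, shape2 = 34.76

σ² = 0.06² = 0.0036.
With s = shape1+shape2, Var = μ(1−μ)/(s+1), so s+1 = (0.2×0.8)/0.0036 = 44.4444 and s = 43.4444.
shape1 = μs = 8.69, shape2 = (1−μ)s = 34.76.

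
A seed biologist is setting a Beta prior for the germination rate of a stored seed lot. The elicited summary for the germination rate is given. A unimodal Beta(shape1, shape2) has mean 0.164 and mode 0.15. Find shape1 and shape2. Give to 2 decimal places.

shape1 = 8.20, shape2 = 41.80

With s = shape1+shape2: μ = shape1/s and mode = (shape1−1)/(s−2). Eliminating shape1 = μs,
μs − 1 = m(s−2) ⇒ s(μ−m) = 1−2m ⇒ s = 0.70/0.014 = 50.0000.
So shape1 = μs = 8.20, shape2 = (1−μ)s = 41.80.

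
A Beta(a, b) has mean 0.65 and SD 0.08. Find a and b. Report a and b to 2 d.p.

a = 22.46, b = 12.09

Variance = 0.08² = 0.0064. The moment-matching identity a+b = μ(1−μ)/Var − 1 gives
a+b = 0.2275/0.0064 − 1 = 34.5469, so a = μ·34.5469 = 22.46 and b = (1−μ)·34.5469 = 12.09.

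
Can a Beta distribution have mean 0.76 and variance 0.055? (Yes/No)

For any Beta, Var(X) < E[X]·(1−E[X]).
Here μ(1−μ) = 0.76×0.24 = 0.1824, and 0.055 < 0.1824.

Yes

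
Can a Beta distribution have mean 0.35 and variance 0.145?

A Beta with mean μ has variance μ(1−μ)/(α+β+1) < μ(1−μ).
Here μ(1−μ) = 0.35×0.65 = 0.2275, and 0.145 < 0.2275.

Yes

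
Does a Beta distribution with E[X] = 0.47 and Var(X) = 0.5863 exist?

No

The Beta variance bound is σ² < μ(1−μ).
Here μ(1−μ) = 0.47×0.53 = 0.2491, and 0.5863 ≥ 0.2491.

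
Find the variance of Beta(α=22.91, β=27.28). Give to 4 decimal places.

0.0048

μ = 22.91/50.19 = 0.456465; Var = μ(1−μ)/(α+β+1) = 0.2481047/51.19 = 0.0048.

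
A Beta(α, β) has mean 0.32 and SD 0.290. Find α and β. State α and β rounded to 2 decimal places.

First σ² = 0.084100. Setting α = μn, β = (1−μ)n with n = α+β,
μ(1−μ)/(n+1) = 0.084100 ⇒ n+1 = 0.2176/0.084100 = 2.5874 ⇒ n = 1.5874.
Hence α = 0.32×1.5874 = 0.51, β = 0.68×1.5874 = 1.08.

α = 0.51, β = 1.08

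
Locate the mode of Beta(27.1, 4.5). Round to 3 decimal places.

The density x^(α−1)(1−x)^(β−1) is maximised at (α−1)/(α+β−2) = 26.1/29.6 = 0.882.

0.882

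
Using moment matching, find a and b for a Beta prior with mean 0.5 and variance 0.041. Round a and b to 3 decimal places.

a = 2.549, b = 2.549

Let s = a+b. The Beta variance is μ(1−μ)/(s+1).
So s+1 = μ(1−μ)/σ² = (0.5×0.5)/0.041 = 0.25/0.041 = 6.0976, giving s = 5.0976.
Then a = μs = 0.5×5.0976 = 2.549 and b = (1−μ)s = 0.5×5.0976 = 2.549.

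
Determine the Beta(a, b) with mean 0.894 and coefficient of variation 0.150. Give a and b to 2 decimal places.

Var = (CV·μ)² = (0.150×0.894)² = 0.017983.
a+b = μ(1−μ)/Var − 1 = 0.094764/0.017983 − 1 = 4.2697.
Thus a = 0.894·4.2697 = 3.82 and b = 0.106·4.2697 = 0.45.

a = 3.82, b = 0.45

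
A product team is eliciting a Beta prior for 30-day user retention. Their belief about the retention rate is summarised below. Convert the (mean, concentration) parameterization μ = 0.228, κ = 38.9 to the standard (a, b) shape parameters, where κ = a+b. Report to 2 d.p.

Split κ in proportion μ : (1−μ): a = 0.228·38.9 = 8.87, b = 38.9 − 8.87 = 30.03.

a = 8.87, b = 30.03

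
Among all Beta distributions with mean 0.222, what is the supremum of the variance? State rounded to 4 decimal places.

0.1727

Var = μ(1−μ)/(α+β+1), which approaches μ(1−μ) as α+β → 0.
So the supremum is μ(1−μ) = 0.222×0.778 = 0.1727.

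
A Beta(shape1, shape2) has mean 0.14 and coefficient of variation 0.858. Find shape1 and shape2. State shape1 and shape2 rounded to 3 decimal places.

σ = CV·μ = 0.858×0.14 = 0.12012, so σ² = 0.014429.
s+1 = μ(1−μ)/σ² = 0.1204/0.014429 = 8.3444, so s = shape1+shape2 = 7.3444.
shape1 = μs = 1.028, shape2 = (1−μ)s = 6.316.

shape1 = 1.028, shape2 = 6.316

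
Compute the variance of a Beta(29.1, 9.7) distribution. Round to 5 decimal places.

Var = αβ/[(α+β)²(α+β+1)] = (29.1×9.7)/(38.8²×39.8) = 282.27/59916.512 = 0.00471.

0.00471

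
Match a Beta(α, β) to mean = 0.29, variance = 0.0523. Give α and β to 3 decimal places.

α = 0.852, β = 2.085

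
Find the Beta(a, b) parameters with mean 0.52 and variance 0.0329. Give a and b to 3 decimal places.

a = 3.425, b = 3.162

By moment matching, a+b = μ(1−μ)/σ² − 1 = (0.52·0.48)/0.0329 − 1 = 7.5866 − 1 = 6.5866.
Since a/(a+b) = μ, a = 0.52·6.5866 = 3.425 and b = 0.48·6.5866 = 3.162.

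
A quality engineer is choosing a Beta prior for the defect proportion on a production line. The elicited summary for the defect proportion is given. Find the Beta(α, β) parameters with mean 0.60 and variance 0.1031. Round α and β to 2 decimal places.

α = 0.80, β = 0.53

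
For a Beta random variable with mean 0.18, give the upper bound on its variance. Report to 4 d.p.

For fixed mean μ the Beta variance is μ(1−μ)/(α+β+1), increasing as α+β decreases.
Its least upper bound (not attained) is μ(1−μ) = 0.18·0.82 = 0.1476.

0.1476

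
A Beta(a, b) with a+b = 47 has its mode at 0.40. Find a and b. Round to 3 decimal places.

For a,b>1 the mode is (a−1)/(a+b−2), so a = mode·(κ−2)+1 = 0.40×45+1 = 19.000.
And b = (1−mode)·(κ−2)+1 = 0.60×45+1 = 28.000.

a = 19.000, b = 28.000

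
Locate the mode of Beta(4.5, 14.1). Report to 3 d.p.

With α,β > 1, mode = (α−1)/(α+β−2) = 3.5/16.6 = 0.211.

0.211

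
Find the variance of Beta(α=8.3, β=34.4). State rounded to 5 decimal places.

0.00358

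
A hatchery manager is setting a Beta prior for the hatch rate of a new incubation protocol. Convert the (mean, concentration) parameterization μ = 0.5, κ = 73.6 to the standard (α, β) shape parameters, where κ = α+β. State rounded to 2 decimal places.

α = 36.80, β = 36.80

Split κ in proportion μ : (1−μ): α = 0.5·73.6 = 36.80, β = 73.6 − 36.80 = 36.80.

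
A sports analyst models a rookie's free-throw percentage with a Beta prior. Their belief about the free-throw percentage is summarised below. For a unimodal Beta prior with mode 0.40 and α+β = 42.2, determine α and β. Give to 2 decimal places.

Since the density peak of Beta(α,β) is at (α−1)/(α+β−2),
α = 1 + 0.40(42.2−2) = 17.08 and β = 42.2 − 17.08 = 25.12.

α = 17.08, β = 25.12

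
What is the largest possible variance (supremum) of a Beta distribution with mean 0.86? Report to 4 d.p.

0.1204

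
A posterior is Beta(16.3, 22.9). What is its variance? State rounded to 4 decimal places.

0.0060

α+β = 39.2 and αβ = 373.27, so Var = αβ/[(α+β)²(α+β+1)] = 373.27/61772.928 = 0.0060.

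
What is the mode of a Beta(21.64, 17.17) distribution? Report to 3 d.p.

The density x^(α−1)(1−x)^(β−1) is maximised at (α−1)/(α+β−2) = 20.64/36.81 = 0.561.

0.561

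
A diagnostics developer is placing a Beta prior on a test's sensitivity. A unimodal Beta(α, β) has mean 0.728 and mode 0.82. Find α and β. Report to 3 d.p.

α = 5.064, β = 1.892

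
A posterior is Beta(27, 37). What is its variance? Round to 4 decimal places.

Var = αβ/[(α+β)²(α+β+1)] = (27×37)/(64²×65) = 999/266240 = 0.0038.

0.0038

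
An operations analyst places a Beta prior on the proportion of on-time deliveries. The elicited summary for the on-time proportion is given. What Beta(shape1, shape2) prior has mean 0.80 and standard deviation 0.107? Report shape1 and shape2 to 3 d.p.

shape1 = 10.380, shape2 = 2.595

σ² = 0.107² = 0.011449.
With s = shape1+shape2, Var = μ(1−μ)/(s+1), so s+1 = (0.80×0.20)/0.011449 = 13.9750 and s = 12.9750.
shape1 = μs = 10.380, shape2 = (1−μ)s = 2.595.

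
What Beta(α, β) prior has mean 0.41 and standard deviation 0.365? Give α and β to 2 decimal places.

α = 0.33, β = 0.48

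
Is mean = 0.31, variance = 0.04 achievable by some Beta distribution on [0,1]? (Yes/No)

Yes

For any Beta, Var(X) < E[X]·(1−E[X]).
Here μ(1−μ) = 0.31×0.69 = 0.2139, and 0.04 < 0.2139.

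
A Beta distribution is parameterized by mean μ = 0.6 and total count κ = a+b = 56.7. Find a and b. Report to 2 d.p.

a = 34.02, b = 22.68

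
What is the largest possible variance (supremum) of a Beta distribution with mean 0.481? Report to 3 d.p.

0.250

Var = μ(1−μ)/(α+β+1), which approaches μ(1−μ) as α+β → 0.
So the supremum is μ(1−μ) = 0.481×0.519 = 0.250.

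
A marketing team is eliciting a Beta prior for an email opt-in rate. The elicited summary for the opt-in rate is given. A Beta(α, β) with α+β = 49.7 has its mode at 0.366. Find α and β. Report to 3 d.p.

Since the density peak of Beta(α,β) is at (α−1)/(α+β−2),
α = 1 + 0.366(49.7−2) = 18.458 and β = 49.7 − 18.458 = 31.242.

α = 18.458, β = 31.242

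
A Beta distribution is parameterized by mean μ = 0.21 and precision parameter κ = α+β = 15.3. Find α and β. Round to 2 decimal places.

α = 3.21, β = 12.09

Split κ in proportion μ : (1−μ): α = 0.21·15.3 = 3.21, β = 15.3 − 3.21 = 12.09.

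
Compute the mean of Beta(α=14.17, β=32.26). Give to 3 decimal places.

E[X] = α/(α+β) = 14.17/46.43 = 0.305.

0.305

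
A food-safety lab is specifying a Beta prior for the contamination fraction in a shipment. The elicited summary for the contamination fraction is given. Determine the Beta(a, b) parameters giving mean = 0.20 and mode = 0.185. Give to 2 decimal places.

With s = a+b: μ = a/s and mode = (a−1)/(s−2). Eliminating a = μs,
μs − 1 = m(s−2) ⇒ s(μ−m) = 1−2m ⇒ s = 0.630/0.015 = 42.0000.
So a = μs = 8.40, b = (1−μ)s = 33.60.

a = 8.40, b = 33.60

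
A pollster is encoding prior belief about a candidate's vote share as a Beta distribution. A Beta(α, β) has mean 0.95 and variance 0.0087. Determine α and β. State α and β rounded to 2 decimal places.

α = 4.24, β = 0.22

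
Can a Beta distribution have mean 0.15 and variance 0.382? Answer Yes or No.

A Beta with mean μ has variance μ(1−μ)/(α+β+1) < μ(1−μ).
Here μ(1−μ) = 0.15×0.85 = 0.1275, and 0.382 ≥ 0.1275.

No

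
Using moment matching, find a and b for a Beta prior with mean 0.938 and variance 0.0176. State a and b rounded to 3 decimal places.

By moment matching, a+b = μ(1−μ)/σ² − 1 = (0.938·0.062)/0.0176 − 1 = 3.3043 − 1 = 2.3043.
Since a/(a+b) = μ, a = 0.938·2.3043 = 2.161 and b = 0.062·2.3043 = 0.143.

a = 2.161, b = 0.143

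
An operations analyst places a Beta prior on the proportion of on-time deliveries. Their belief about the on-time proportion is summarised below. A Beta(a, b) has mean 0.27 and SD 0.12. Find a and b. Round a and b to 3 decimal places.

a = 3.426, b = 9.262

First σ² = 0.0144. Setting a = μn, b = (1−μ)n with n = a+b,
μ(1−μ)/(n+1) = 0.0144 ⇒ n+1 = 0.1971/0.0144 = 13.6875 ⇒ n = 12.6875.
Hence a = 0.27×12.6875 = 3.426, b = 0.73×12.6875 = 9.262.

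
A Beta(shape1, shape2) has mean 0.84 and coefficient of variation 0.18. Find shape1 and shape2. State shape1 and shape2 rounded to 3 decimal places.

shape1 = 4.098, shape2 = 0.781

Var = (CV·μ)² = (0.18×0.84)² = 0.022861.
shape1+shape2 = μ(1−μ)/Var − 1 = 0.1344/0.022861 − 1 = 4.8789.
Thus shape1 = 0.84·4.8789 = 4.098 and shape2 = 0.16·4.8789 = 0.781.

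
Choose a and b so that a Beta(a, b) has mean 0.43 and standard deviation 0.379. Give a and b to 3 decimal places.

Variance = 0.379² = 0.143641. The moment-matching identity a+b = μ(1−μ)/Var − 1 gives
a+b = 0.2451/0.143641 − 1 = 0.7063, so a = μ·0.7063 = 0.304 and b = (1−μ)·0.7063 = 0.403.

a = 0.304, b = 0.403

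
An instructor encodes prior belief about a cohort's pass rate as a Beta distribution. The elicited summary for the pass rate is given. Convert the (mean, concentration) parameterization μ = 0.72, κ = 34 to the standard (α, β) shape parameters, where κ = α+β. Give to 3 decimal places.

α = μκ = 0.72×34 = 24.480 and β = (1−μ)κ = 0.28×34 = 9.520.

α = 24.480, β = 9.520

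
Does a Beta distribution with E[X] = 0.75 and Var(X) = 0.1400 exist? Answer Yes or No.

The Beta variance bound is σ² < μ(1−μ).
Here μ(1−μ) = 0.75×0.25 = 0.1875, and 0.1400 < 0.1875.

Yes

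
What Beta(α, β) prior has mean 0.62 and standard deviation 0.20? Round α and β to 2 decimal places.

α = 3.03, β = 1.86

σ² = 0.20² = 0.0400.
With s = α+β, Var = μ(1−μ)/(s+1), so s+1 = (0.62×0.38)/0.0400 = 5.8900 and s = 4.8900.
α = μs = 3.03, β = (1−μ)s = 1.86.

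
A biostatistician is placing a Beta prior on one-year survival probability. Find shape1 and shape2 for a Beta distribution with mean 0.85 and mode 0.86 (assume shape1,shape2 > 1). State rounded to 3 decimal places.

shape1 = 61.200, shape2 = 10.800

Let s = shape1+shape2. Mean gives shape1 = μs = 0.85s; mode gives (shape1−1)/(s−2) = 0.86.
Substituting: 0.85s − 1 = 0.86(s−2) = 0.86s − 1.72, so -0.01s = -0.72 and s = 72.0000.
Then shape1 = 0.85×72.0000 = 61.200 and shape2 = s−shape1 = 10.800.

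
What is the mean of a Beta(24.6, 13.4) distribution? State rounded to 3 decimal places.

The Beta mean is α/(α+β) = 24.6/(24.6+13.4) = 0.647.

0.647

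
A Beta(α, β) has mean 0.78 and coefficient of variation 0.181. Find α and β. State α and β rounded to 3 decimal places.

α = 5.935, β = 1.674

σ = CV·μ = 0.181×0.78 = 0.14118, so σ² = 0.019932.
s+1 = μ(1−μ)/σ² = 0.1716/0.019932 = 8.6094, so s = α+β = 7.6094.
α = μs = 5.935, β = (1−μ)s = 1.674.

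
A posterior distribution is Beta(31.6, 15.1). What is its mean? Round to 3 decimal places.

The Beta mean is α/(α+β) = 31.6/(31.6+15.1) = 0.677.

0.677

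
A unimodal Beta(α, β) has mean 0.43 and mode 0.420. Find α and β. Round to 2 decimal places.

α = 6.88, β = 9.12

Let s = α+β. Mean gives α = μs = 0.43s; mode gives (α−1)/(s−2) = 0.420.
Substituting: 0.43s − 1 = 0.420(s−2) = 0.420s − 0.840, so 0.010s = 0.160 and s = 16.0000.
Then α = 0.43×16.0000 = 6.88 and β = s−α = 9.12.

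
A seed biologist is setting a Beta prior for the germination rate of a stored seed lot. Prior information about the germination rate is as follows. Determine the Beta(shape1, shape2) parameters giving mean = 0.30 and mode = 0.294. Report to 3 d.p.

shape1 = 20.600, shape2 = 48.067

With s = shape1+shape2: μ = shape1/s and mode = (shape1−1)/(s−2). Eliminating shape1 = μs,
μs − 1 = m(s−2) ⇒ s(μ−m) = 1−2m ⇒ s = 0.412/0.006 = 68.6667.
So shape1 = μs = 20.600, shape2 = (1−μ)s = 48.067.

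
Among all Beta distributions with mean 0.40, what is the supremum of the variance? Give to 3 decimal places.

0.240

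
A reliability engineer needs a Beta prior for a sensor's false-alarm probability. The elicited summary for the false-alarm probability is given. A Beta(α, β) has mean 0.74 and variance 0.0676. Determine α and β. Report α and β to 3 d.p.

Write ν = α+β; then α = μν and Var = μ(1−μ)/(ν+1).
ν = μ(1−μ)/Var − 1 = 0.1924/0.0676 − 1 = 1.8462.
α = 0.74·1.8462 = 1.366, β = 0.26·1.8462 = 0.480.

α = 1.366, β = 0.480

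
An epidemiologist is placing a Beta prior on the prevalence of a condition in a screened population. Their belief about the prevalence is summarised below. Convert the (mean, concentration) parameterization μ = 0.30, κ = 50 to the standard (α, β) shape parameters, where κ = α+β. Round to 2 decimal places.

Split κ in proportion μ : (1−μ): α = 0.30·50 = 15.00, β = 50 − 15.00 = 35.00.

α = 15.00, β = 35.00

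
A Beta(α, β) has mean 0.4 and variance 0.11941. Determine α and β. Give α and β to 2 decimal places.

α = 0.40, β = 0.61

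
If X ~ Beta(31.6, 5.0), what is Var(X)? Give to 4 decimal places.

0.0031

α+β = 36.6 and αβ = 158.00, so Var = αβ/[(α+β)²(α+β+1)] = 158.00/50367.456 = 0.0031.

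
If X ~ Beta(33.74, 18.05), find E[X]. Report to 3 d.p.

0.651

The Beta mean is α/(α+β) = 33.74/(33.74+18.05) = 0.651.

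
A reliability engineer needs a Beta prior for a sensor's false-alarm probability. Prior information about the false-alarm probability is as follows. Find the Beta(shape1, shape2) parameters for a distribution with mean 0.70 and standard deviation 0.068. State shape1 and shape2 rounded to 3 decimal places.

First σ² = 0.004624. Setting shape1 = μn, shape2 = (1−μ)n with n = shape1+shape2,
μ(1−μ)/(n+1) = 0.004624 ⇒ n+1 = 0.2100/0.004624 = 45.4152 ⇒ n = 44.4152.
Hence shape1 = 0.70×44.4152 = 31.091, shape2 = 0.30×44.4152 = 13.325.

shape1 = 31.091, shape2 = 13.325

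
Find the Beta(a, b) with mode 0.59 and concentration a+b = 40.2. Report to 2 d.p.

For a,b>1 the mode is (a−1)/(a+b−2), so a = mode·(κ−2)+1 = 0.59×38.2+1 = 23.54.
And b = (1−mode)·(κ−2)+1 = 0.41×38.2+1 = 16.66.

a = 23.54, b = 16.66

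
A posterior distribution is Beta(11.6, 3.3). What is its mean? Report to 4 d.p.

0.7785

E[X] = α/(α+β) = 11.6/14.9 = 0.7785.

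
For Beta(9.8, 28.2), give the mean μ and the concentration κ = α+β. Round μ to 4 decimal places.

μ = 0.2579, κ = 38.0

κ = α+β = 9.8+28.2 = 38.0; μ = α/κ = 9.8/38.0 = 0.2579.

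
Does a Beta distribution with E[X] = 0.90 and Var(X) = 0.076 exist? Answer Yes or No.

For any Beta, Var(X) < E[X]·(1−E[X]).
Here μ(1−μ) = 0.90×0.10 = 0.0900, and 0.076 < 0.0900.

Yes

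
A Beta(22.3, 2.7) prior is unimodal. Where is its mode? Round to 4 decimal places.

0.9261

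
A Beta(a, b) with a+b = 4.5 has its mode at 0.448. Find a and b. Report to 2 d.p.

Since the density peak of Beta(a,b) is at (a−1)/(a+b−2),
a = 1 + 0.448(4.5−2) = 2.12 and b = 4.5 − 2.12 = 2.38.

a = 2.12, b = 2.38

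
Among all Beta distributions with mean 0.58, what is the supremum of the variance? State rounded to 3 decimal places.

0.244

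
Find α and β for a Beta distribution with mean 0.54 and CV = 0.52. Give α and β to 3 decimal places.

α = 1.161, β = 0.989

σ = CV·μ = 0.52×0.54 = 0.28080, so σ² = 0.078849.
s+1 = μ(1−μ)/σ² = 0.2484/0.078849 = 3.1503, so s = α+β = 2.1503.
α = μs = 1.161, β = (1−μ)s = 0.989.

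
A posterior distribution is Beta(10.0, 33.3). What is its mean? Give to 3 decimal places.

0.231

The Beta mean is α/(α+β) = 10.0/(10.0+33.3) = 0.231.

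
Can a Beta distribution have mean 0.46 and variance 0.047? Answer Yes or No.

Yes

For any Beta, Var(X) < E[X]·(1−E[X]).
Here μ(1−μ) = 0.46×0.54 = 0.2484, and 0.047 < 0.2484.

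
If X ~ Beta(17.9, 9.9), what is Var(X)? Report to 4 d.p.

μ = 17.9/27.8 = 0.643885; Var = μ(1−μ)/(α+β+1) = 0.2292971/28.8 = 0.0080.

0.0080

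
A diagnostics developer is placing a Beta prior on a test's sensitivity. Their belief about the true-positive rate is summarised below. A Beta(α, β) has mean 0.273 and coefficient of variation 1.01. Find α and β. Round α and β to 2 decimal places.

Var = (CV·μ)² = (1.01×0.273)² = 0.076027.
α+β = μ(1−μ)/Var − 1 = 0.198471/0.076027 − 1 = 1.6105.
Thus α = 0.273·1.6105 = 0.44 and β = 0.727·1.6105 = 1.17.

α = 0.44, β = 1.17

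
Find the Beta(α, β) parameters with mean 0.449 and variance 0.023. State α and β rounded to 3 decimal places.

Write ν = α+β; then α = μν and Var = μ(1−μ)/(ν+1).
ν = μ(1−μ)/Var − 1 = 0.247399/0.023 − 1 = 9.7565.
α = 0.449·9.7565 = 4.381, β = 0.551·9.7565 = 5.376.

α = 4.381, β = 5.376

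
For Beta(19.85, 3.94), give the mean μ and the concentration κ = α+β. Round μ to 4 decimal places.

κ = α+β = 19.85+3.94 = 23.79; μ = α/κ = 19.85/23.79 = 0.8344.

μ = 0.8344, κ = 23.79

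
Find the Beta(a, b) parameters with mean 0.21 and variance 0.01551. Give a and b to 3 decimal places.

a = 2.036, b = 7.660

Write ν = a+b; then a = μν and Var = μ(1−μ)/(ν+1).
ν = μ(1−μ)/Var − 1 = 0.1659/0.01551 − 1 = 9.6963.
a = 0.21·9.6963 = 2.036, b = 0.79·9.6963 = 7.660.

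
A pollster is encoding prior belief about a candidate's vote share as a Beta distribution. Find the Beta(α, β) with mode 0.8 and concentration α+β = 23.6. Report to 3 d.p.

Since the density peak of Beta(α,β) is at (α−1)/(α+β−2),
α = 1 + 0.8(23.6−2) = 18.280 and β = 23.6 − 18.280 = 5.320.

α = 18.280, β = 5.320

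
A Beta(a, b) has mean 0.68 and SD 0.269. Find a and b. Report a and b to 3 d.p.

a = 1.365, b = 0.642

Variance = 0.269² = 0.072361. The moment-matching identity a+b = μ(1−μ)/Var − 1 gives
a+b = 0.2176/0.072361 − 1 = 2.0071, so a = μ·2.0071 = 1.365 and b = (1−μ)·2.0071 = 0.642.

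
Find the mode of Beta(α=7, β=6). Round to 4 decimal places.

0.5455

The density x^(α−1)(1−x)^(β−1) is maximised at (α−1)/(α+β−2) = 6/11 = 0.5455.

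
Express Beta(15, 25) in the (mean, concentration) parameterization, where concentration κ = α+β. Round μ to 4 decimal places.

κ = α+β = 15+25 = 40; μ = α/κ = 15/40 = 0.3750.

μ = 0.3750, κ = 40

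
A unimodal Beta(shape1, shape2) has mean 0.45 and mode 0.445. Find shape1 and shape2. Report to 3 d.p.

shape1 = 9.900, shape2 = 12.100

With s = shape1+shape2: μ = shape1/s and mode = (shape1−1)/(s−2). Eliminating shape1 = μs,
μs − 1 = m(s−2) ⇒ s(μ−m) = 1−2m ⇒ s = 0.110/0.005 = 22.0000.
So shape1 = μs = 9.900, shape2 = (1−μ)s = 12.100.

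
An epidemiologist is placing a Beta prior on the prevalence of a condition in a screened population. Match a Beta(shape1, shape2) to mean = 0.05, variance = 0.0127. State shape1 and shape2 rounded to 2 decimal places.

shape1 = 0.14, shape2 = 2.60

Let s = shape1+shape2. The Beta variance is μ(1−μ)/(s+1).
So s+1 = μ(1−μ)/σ² = (0.05×0.95)/0.0127 = 0.0475/0.0127 = 3.7402, giving s = 2.7402.
Then shape1 = μs = 0.05×2.7402 = 0.14 and shape2 = (1−μ)s = 0.95×2.7402 = 2.60.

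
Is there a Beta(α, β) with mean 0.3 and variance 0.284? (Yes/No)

For any Beta, Var(X) < E[X]·(1−E[X]).
Here μ(1−μ) = 0.3×0.7 = 0.21, and 0.284 ≥ 0.21.

No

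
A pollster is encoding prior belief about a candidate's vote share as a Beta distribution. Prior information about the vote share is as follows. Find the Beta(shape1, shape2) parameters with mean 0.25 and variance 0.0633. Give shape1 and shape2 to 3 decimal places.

Let s = shape1+shape2. The Beta variance is μ(1−μ)/(s+1).
So s+1 = μ(1−μ)/σ² = (0.25×0.75)/0.0633 = 0.1875/0.0633 = 2.9621, giving s = 1.9621.
Then shape1 = μs = 0.25×1.9621 = 0.491 and shape2 = (1−μ)s = 0.75×1.9621 = 1.472.

shape1 = 0.491, shape2 = 1.472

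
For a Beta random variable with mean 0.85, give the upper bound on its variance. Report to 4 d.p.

Var = μ(1−μ)/(α+β+1), which approaches μ(1−μ) as α+β → 0.
So the supremum is μ(1−μ) = 0.85×0.15 = 0.1275.

0.1275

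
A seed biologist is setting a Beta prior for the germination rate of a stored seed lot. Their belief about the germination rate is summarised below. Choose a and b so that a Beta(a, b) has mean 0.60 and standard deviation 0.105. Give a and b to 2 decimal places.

a = 12.46, b = 8.31

σ² = 0.105² = 0.011025.
With s = a+b, Var = μ(1−μ)/(s+1), so s+1 = (0.60×0.40)/0.011025 = 21.7687 and s = 20.7687.
a = μs = 12.46, b = (1−μ)s = 8.31.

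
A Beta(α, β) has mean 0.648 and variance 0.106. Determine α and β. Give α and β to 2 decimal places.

α = 0.75, β = 0.41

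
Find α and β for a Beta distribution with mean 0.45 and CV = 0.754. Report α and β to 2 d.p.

σ = CV·μ = 0.754×0.45 = 0.33930, so σ² = 0.115124.
s+1 = μ(1−μ)/σ² = 0.2475/0.115124 = 2.1498, so s = α+β = 1.1498.
α = μs = 0.52, β = (1−μ)s = 0.63.

α = 0.52, β = 0.63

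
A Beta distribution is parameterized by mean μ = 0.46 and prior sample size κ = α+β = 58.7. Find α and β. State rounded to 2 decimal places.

α = 27.00, β = 31.70

Split κ in proportion μ : (1−μ): α = 0.46·58.7 = 27.00, β = 58.7 − 27.00 = 31.70.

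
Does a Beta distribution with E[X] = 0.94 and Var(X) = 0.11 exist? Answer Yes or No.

For any Beta, Var(X) < E[X]·(1−E[X]).
Here μ(1−μ) = 0.94×0.06 = 0.0564, and 0.11 ≥ 0.0564.

No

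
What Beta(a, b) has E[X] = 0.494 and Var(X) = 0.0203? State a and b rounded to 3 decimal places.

Write ν = a+b; then a = μν and Var = μ(1−μ)/(ν+1).
ν = μ(1−μ)/Var − 1 = 0.249964/0.0203 − 1 = 11.3135.
a = 0.494·11.3135 = 5.589, b = 0.506·11.3135 = 5.725.

a = 5.589, b = 5.725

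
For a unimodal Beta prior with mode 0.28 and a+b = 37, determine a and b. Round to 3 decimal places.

a = 10.800, b = 26.200

Since the density peak of Beta(a,b) is at (a−1)/(a+b−2),
a = 1 + 0.28(37−2) = 10.800 and b = 37 − 10.800 = 26.200.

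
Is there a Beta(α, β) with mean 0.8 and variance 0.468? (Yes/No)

A Beta with mean μ has variance μ(1−μ)/(α+β+1) < μ(1−μ).
Here μ(1−μ) = 0.8×0.2 = 0.16, and 0.468 ≥ 0.16.

No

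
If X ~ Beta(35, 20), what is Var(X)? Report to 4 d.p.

μ = 35/55 = 0.636364; Var = μ(1−μ)/(α+β+1) = 0.2314050/56 = 0.0041.

0.0041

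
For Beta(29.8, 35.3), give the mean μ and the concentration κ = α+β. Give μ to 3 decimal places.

μ = 0.458, κ = 65.1

κ = α+β = 29.8+35.3 = 65.1; μ = α/κ = 29.8/65.1 = 0.458.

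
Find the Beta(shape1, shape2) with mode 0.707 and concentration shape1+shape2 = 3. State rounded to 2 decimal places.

Mode = (shape1−1)/(κ−2) with κ = shape1+shape2, so shape1−1 = 0.707·1 = 0.71.
shape1 = 1.71; shape2 = κ − shape1 = 1.29.

shape1 = 1.71, shape2 = 1.29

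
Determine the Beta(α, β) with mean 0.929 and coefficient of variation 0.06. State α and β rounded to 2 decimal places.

α = 18.79, β = 1.44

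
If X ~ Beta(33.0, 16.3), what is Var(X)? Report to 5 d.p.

0.00440

Var = αβ/[(α+β)²(α+β+1)] = (33.0×16.3)/(49.3²×50.3) = 537.90/122253.647 = 0.00440.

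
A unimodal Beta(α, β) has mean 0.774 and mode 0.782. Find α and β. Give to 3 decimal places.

α = 54.567, β = 15.933

Let s = α+β. Mean gives α = μs = 0.774s; mode gives (α−1)/(s−2) = 0.782.
Substituting: 0.774s − 1 = 0.782(s−2) = 0.782s − 1.564, so -0.008s = -0.564 and s = 70.5000.
Then α = 0.774×70.5000 = 54.567 and β = s−α = 15.933.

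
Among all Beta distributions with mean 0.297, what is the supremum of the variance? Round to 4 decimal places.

Var = μ(1−μ)/(α+β+1), which approaches μ(1−μ) as α+β → 0.
So the supremum is μ(1−μ) = 0.297×0.703 = 0.2088.

0.2088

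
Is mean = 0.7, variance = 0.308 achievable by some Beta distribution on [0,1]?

A Beta with mean μ has variance μ(1−μ)/(α+β+1) < μ(1−μ).
Here μ(1−μ) = 0.7×0.3 = 0.21, and 0.308 ≥ 0.21.

No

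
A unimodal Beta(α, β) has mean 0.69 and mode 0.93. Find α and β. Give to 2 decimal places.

With s = α+β: μ = α/s and mode = (α−1)/(s−2). Eliminating α = μs,
μs − 1 = m(s−2) ⇒ s(μ−m) = 1−2m ⇒ s = -0.86/-0.24 = 3.5833.
So α = μs = 2.47, β = (1−μ)s = 1.11.

α = 2.47, β = 1.11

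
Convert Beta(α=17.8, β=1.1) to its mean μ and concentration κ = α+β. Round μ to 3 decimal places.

κ = α+β = 17.8+1.1 = 18.9; μ = α/κ = 17.8/18.9 = 0.942.

μ = 0.942, κ = 18.9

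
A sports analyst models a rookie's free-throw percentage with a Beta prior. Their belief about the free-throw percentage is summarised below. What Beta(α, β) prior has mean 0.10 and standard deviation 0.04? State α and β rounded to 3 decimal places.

α = 5.525, β = 49.725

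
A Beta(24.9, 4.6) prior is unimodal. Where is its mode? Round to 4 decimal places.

With α,β > 1, mode = (α−1)/(α+β−2) = 23.9/27.5 = 0.8691.

0.8691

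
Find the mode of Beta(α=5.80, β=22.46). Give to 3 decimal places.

0.183

With α,β > 1, mode = (α−1)/(α+β−2) = 4.80/26.26 = 0.183.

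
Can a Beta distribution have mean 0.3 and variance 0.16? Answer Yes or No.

Yes

For any Beta, Var(X) < E[X]·(1−E[X]).
Here μ(1−μ) = 0.3×0.7 = 0.21, and 0.16 < 0.21.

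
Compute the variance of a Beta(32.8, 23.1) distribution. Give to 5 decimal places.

0.00426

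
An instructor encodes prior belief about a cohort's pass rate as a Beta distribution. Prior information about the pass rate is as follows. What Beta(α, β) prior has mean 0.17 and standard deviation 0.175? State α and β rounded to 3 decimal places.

α = 0.613, β = 2.994

Variance = 0.175² = 0.030625. The moment-matching identity α+β = μ(1−μ)/Var − 1 gives
α+β = 0.1411/0.030625 − 1 = 3.6073, so α = μ·3.6073 = 0.613 and β = (1−μ)·3.6073 = 2.994.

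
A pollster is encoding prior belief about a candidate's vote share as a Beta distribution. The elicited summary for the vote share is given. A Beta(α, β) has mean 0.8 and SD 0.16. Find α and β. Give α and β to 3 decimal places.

First σ² = 0.0256. Setting α = μn, β = (1−μ)n with n = α+β,
μ(1−μ)/(n+1) = 0.0256 ⇒ n+1 = 0.16/0.0256 = 6.2500 ⇒ n = 5.2500.
Hence α = 0.8×5.2500 = 4.200, β = 0.2×5.2500 = 1.050.

α = 4.200, β = 1.050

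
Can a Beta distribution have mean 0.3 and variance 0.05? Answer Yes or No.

A Beta with mean μ has variance μ(1−μ)/(α+β+1) < μ(1−μ).
Here μ(1−μ) = 0.3×0.7 = 0.21, and 0.05 < 0.21.

Yes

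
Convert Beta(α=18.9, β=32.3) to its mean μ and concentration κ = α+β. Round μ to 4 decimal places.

μ = 0.3691, κ = 51.2

κ = α+β = 18.9+32.3 = 51.2; μ = α/κ = 18.9/51.2 = 0.3691.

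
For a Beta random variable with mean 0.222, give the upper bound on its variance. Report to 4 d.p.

0.1727

For fixed mean μ the Beta variance is μ(1−μ)/(α+β+1), increasing as α+β decreases.
Its least upper bound (not attained) is μ(1−μ) = 0.222·0.778 = 0.1727.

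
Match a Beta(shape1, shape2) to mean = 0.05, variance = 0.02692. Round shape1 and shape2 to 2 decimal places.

shape1 = 0.04, shape2 = 0.73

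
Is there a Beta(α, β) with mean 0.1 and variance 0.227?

For any Beta, Var(X) < E[X]·(1−E[X]).
Here μ(1−μ) = 0.1×0.9 = 0.09, and 0.227 ≥ 0.09.

No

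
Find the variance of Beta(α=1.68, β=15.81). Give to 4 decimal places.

0.0047

Var = αβ/[(α+β)²(α+β+1)] = (1.68×15.81)/(17.49²×18.49) = 26.5608/5656.092849 = 0.0047.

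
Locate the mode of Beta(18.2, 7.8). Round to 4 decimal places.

0.7167

The density x^(α−1)(1−x)^(β−1) is maximised at (α−1)/(α+β−2) = 17.2/24.0 = 0.7167.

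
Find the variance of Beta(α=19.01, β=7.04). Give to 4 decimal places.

α+β = 26.05 and αβ = 133.8304, so Var = αβ/[(α+β)²(α+β+1)] = 133.8304/18356.197625 = 0.0073.

0.0073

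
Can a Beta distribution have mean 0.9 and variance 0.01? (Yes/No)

A Beta with mean μ has variance μ(1−μ)/(α+β+1) < μ(1−μ).
Here μ(1−μ) = 0.9×0.1 = 0.09, and 0.01 < 0.09.

Yes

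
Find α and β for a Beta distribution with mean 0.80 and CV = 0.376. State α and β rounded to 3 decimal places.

σ = CV·μ = 0.376×0.80 = 0.30080, so σ² = 0.090481.
s+1 = μ(1−μ)/σ² = 0.1600/0.090481 = 1.7683, so s = α+β = 0.7683.
α = μs = 0.615, β = (1−μ)s = 0.154.

α = 0.615, β = 0.154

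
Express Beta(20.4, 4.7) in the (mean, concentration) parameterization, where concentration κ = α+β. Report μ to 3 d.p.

μ = 0.813, κ = 25.1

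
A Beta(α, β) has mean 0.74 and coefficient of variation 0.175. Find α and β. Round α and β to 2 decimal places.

σ = CV·μ = 0.175×0.74 = 0.12950, so σ² = 0.016770.
s+1 = μ(1−μ)/σ² = 0.1924/0.016770 = 11.4727, so s = α+β = 10.4727.
α = μs = 7.75, β = (1−μ)s = 2.72.

α = 7.75, β = 2.72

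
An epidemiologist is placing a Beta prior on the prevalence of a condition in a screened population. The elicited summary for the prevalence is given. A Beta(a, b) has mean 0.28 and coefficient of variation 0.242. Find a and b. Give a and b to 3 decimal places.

a = 12.014, b = 30.894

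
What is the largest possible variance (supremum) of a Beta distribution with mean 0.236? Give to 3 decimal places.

0.180

Var = μ(1−μ)/(α+β+1), which approaches μ(1−μ) as α+β → 0.
So the supremum is μ(1−μ) = 0.236×0.764 = 0.180.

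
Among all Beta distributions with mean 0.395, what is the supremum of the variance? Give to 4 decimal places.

0.2390

Var = μ(1−μ)/(α+β+1), which approaches μ(1−μ) as α+β → 0.
So the supremum is μ(1−μ) = 0.395×0.605 = 0.2390.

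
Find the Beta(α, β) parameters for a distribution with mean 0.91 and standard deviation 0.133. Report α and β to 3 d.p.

α = 3.303, β = 0.327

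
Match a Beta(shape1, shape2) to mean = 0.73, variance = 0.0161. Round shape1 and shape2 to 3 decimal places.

Write ν = shape1+shape2; then shape1 = μν and Var = μ(1−μ)/(ν+1).
ν = μ(1−μ)/Var − 1 = 0.1971/0.0161 − 1 = 11.2422.
shape1 = 0.73·11.2422 = 8.207, shape2 = 0.27·11.2422 = 3.035.

shape1 = 8.207, shape2 = 3.035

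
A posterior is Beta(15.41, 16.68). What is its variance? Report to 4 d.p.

α+β = 32.09 and αβ = 257.0388, so Var = αβ/[(α+β)²(α+β+1)] = 257.0388/34075.026429 = 0.0075.

0.0075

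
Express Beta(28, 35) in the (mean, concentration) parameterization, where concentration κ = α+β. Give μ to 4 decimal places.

κ = α+β = 28+35 = 63; μ = α/κ = 28/63 = 0.4444.

μ = 0.4444, κ = 63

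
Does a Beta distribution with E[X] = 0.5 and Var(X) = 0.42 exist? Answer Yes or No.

No

For any Beta, Var(X) < E[X]·(1−E[X]).
Here μ(1−μ) = 0.5×0.5 = 0.25, and 0.42 ≥ 0.25.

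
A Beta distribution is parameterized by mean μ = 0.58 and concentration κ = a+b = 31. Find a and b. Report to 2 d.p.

a = μκ = 0.58×31 = 17.98 and b = (1−μ)κ = 0.42×31 = 13.02.

a = 17.98, b = 13.02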